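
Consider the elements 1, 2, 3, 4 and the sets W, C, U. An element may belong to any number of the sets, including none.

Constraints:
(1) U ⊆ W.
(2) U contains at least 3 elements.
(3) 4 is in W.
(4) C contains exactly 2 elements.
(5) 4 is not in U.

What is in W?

From (3): 4 ∈ W.
From (5): 4 ∉ U.
(2): only 3 candidates remain for U, so all are in.
(1) with 1 ∈ U: 1 ∈ W.
(1) with 2 ∈ U: 2 ∈ W.
(1) with 3 ∈ U: 3 ∈ W.

W = {1, 2, 3, 4}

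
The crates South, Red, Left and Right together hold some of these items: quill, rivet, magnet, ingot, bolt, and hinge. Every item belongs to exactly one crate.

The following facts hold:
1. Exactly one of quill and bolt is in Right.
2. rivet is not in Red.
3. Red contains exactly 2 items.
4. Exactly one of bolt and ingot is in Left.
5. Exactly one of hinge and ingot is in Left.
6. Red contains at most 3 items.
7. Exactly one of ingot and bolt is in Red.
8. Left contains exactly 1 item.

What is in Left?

Left = {ingot}

From (2): rivet ∉ Red.
Suppose quill ∈ Left: no assignment then satisfies all the clues, so quill ∉ Left.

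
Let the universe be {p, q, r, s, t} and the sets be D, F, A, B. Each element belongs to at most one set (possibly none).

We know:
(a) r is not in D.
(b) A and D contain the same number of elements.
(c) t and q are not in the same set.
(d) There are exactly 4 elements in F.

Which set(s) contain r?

r: F

From (a): r ∉ D.
Suppose r ∉ F: no assignment then satisfies all the clues, so r ∈ F.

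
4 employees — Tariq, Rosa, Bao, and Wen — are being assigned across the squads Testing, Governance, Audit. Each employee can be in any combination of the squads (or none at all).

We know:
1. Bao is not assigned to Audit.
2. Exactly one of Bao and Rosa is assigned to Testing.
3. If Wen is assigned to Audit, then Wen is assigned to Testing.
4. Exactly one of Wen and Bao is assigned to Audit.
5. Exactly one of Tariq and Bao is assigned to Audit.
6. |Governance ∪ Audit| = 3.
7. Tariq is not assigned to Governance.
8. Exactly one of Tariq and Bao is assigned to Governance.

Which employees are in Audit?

From (1): Bao ∉ Audit.
From (7): Tariq ∉ Governance.
(4) (exactly one): Wen ∈ Audit.
(5) (exactly one): Tariq ∈ Audit.
(8) (exactly one): Bao ∈ Governance.
(3): Wen ∈ Testing.
Suppose Rosa ∈ Audit: no assignment then satisfies all the clues, so Rosa ∉ Audit.

Audit = {Tariq, Wen}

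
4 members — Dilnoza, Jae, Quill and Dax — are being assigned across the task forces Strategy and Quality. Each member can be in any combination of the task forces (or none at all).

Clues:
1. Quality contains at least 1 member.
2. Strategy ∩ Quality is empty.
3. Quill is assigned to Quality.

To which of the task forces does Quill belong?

From (3): Quill ∈ Quality.
(2) (disjoint): Quill ∉ Strategy.

Quill: Quality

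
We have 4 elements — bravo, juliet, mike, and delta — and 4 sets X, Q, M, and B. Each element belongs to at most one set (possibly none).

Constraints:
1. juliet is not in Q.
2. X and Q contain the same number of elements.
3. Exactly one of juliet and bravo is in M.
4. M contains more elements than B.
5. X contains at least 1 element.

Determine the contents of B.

B = {}

From (1): juliet ∉ Q.
Suppose bravo ∈ B: no assignment then satisfies all the clues, so bravo ∉ B.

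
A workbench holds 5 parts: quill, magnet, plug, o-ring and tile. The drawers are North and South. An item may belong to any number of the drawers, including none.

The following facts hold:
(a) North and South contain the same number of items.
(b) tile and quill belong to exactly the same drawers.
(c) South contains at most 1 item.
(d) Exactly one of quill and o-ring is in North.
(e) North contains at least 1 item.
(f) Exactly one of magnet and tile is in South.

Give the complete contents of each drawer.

North = {o-ring}; South = {magnet}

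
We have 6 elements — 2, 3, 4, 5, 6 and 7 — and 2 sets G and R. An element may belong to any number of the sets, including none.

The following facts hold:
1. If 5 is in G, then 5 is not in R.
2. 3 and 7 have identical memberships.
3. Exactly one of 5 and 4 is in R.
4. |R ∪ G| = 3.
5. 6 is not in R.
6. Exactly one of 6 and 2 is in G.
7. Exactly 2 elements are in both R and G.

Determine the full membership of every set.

G = {2, 4, 5}; R = {2, 4}

From (5): 6 ∉ R.
Suppose 2 ∉ G: no assignment then satisfies all the clues, so 2 ∈ G.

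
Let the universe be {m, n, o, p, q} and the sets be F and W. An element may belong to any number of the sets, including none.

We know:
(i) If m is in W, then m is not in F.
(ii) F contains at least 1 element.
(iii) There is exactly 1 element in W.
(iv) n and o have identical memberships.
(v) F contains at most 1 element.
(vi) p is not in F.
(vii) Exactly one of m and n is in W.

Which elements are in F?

F = {q}

From (vi): p ∉ F.
Suppose m ∈ F: no assignment then satisfies all the clues, so m ∉ F.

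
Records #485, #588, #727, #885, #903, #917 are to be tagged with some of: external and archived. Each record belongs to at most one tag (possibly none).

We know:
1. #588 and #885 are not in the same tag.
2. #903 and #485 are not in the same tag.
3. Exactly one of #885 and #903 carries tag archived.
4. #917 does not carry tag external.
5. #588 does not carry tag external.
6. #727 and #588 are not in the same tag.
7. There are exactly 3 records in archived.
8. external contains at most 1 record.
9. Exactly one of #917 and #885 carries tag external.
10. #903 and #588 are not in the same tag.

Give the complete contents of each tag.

From (4): #917 ∉ external.
From (5): #588 ∉ external.
(9) (exactly one): #885 ∈ external.
(3) (exactly one): #903 ∈ archived.
(8): external already has 1, so the rest are out.
(10): #588 ∉ archived.
(2): #485 ∉ archived.
(7): only 3 candidates remain for archived, so all are in.

external = {#885}; archived = {#727, #903, #917}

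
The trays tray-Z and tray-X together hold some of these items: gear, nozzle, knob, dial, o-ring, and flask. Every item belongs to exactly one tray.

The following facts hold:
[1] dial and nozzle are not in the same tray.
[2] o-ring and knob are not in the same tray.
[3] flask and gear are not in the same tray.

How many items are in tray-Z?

3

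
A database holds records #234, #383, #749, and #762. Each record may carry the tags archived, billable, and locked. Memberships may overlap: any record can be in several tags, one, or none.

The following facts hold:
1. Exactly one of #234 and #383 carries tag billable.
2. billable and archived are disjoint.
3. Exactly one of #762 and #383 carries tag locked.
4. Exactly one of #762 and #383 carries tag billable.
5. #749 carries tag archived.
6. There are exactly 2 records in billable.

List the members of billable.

billable = {#234, #762}

From (5): #749 ∈ archived.
(2) (disjoint): #749 ∉ billable.
Suppose #234 ∉ billable: no assignment then satisfies all the clues, so #234 ∈ billable.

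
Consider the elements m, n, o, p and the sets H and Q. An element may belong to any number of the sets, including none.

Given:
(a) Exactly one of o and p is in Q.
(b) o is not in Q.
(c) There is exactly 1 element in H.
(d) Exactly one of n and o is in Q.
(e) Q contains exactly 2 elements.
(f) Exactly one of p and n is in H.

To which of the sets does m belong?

From (b): o ∉ Q.
(a) (exactly one): p ∈ Q.
(d) (exactly one): n ∈ Q.
(e): Q already has 2, so the rest are out.
Suppose m ∈ H: no assignment then satisfies all the clues, so m ∉ H.

m: none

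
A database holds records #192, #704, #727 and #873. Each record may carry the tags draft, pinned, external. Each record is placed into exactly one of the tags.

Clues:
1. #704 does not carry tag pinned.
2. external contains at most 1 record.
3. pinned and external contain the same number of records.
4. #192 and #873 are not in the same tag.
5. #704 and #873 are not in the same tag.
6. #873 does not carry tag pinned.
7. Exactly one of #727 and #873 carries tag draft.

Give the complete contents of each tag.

draft = {#704, #727}; pinned = {#192}; external = {#873}

From (1): #704 ∉ pinned.
From (6): #873 ∉ pinned.
Suppose #192 ∈ draft: no assignment then satisfies all the clues, so #192 ∉ draft.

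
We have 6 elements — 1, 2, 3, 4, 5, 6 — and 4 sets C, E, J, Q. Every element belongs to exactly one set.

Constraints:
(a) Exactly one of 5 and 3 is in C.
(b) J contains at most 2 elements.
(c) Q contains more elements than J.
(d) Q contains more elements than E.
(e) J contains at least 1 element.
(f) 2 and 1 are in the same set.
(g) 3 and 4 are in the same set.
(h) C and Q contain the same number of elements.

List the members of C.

C = {3, 4}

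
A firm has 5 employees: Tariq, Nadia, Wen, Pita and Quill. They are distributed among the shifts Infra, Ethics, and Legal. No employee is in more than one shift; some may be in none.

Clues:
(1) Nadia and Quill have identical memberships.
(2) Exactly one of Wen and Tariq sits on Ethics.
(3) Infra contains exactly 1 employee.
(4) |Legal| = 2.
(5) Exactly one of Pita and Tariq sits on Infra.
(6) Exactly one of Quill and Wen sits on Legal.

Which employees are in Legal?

Legal = {Nadia, Quill}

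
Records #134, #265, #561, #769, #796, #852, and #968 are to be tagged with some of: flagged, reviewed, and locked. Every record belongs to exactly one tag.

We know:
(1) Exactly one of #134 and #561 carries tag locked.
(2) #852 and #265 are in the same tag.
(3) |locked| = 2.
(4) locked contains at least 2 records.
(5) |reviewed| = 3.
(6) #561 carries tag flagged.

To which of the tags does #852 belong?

#852: reviewed

From (6): #561 ∈ flagged.
(1) (exactly one): #134 ∈ locked.
Suppose #852 ∈ flagged: no assignment then satisfies all the clues, so #852 ∉ flagged.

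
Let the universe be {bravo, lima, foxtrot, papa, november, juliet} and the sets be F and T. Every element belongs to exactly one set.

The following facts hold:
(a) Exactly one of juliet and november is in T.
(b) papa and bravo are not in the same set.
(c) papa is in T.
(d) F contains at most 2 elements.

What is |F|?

2

From (c): papa ∈ T.
(b): bravo ∉ T.
Only one set left: bravo ∈ F.
Suppose lima ∈ F: no assignment then satisfies all the clues, so lima ∉ F.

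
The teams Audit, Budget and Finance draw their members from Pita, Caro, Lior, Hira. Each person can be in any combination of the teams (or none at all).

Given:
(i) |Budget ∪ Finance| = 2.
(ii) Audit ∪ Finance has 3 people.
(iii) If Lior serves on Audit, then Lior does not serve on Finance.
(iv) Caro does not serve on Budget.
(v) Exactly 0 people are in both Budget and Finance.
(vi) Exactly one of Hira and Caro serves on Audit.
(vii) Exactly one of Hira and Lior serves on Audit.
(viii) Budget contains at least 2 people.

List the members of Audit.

Audit = {Caro, Lior, Pita}

From (iv): Caro ∉ Budget.
Suppose Pita ∉ Audit: no assignment then satisfies all the clues, so Pita ∈ Audit.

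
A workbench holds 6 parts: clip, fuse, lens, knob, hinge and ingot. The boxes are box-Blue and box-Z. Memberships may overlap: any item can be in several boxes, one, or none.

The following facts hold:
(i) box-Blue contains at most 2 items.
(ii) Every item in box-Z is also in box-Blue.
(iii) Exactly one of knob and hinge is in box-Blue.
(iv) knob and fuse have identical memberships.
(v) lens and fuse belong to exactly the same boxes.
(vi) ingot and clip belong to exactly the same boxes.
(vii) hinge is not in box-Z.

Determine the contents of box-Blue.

box-Blue = {hinge}

From (vii): hinge ∉ box-Z.
Suppose clip ∈ box-Blue: no assignment then satisfies all the clues, so clip ∉ box-Blue.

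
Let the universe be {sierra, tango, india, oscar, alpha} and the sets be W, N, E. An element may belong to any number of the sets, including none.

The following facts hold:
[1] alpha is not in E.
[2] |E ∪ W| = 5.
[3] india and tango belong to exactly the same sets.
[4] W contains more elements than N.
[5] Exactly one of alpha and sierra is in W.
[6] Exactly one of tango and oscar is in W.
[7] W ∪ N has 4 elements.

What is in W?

W = {alpha, india, tango}

From (1): alpha ∉ E.
Suppose sierra ∈ W: no assignment then satisfies all the clues, so sierra ∉ W.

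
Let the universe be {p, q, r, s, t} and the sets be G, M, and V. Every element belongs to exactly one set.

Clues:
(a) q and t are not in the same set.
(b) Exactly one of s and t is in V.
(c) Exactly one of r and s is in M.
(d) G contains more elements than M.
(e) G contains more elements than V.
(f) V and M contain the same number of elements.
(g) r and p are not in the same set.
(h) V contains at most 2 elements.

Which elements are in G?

G = {p, q, s}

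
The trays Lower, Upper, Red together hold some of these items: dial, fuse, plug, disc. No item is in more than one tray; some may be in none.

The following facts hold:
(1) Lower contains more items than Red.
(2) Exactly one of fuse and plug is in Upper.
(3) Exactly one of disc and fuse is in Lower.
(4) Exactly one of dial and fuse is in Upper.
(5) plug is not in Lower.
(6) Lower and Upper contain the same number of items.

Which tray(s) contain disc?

disc: Lower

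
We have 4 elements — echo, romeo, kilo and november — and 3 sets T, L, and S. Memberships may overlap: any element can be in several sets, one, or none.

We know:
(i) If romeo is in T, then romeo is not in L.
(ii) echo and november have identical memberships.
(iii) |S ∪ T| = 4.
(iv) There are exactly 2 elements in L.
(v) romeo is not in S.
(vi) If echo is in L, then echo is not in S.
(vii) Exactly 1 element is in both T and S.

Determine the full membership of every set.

T = {echo, kilo, november, romeo}; L = {echo, november}; S = {kilo}

From (v): romeo ∉ S.
Suppose echo ∉ T: no assignment then satisfies all the clues, so echo ∈ T.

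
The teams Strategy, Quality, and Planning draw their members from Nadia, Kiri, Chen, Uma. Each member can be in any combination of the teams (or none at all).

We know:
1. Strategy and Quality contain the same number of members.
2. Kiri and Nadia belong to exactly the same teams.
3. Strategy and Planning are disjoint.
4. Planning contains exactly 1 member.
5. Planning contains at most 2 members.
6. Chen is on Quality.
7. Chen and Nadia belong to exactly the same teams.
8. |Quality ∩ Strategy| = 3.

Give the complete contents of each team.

Strategy = {Chen, Kiri, Nadia}; Quality = {Chen, Kiri, Nadia}; Planning = {Uma}

From (6): Chen ∈ Quality.
(7): Nadia matches Chen: Nadia ∈ Quality.
(2): Kiri matches Nadia: Kiri ∈ Quality.
Suppose Nadia ∉ Strategy: no assignment then satisfies all the clues, so Nadia ∈ Strategy.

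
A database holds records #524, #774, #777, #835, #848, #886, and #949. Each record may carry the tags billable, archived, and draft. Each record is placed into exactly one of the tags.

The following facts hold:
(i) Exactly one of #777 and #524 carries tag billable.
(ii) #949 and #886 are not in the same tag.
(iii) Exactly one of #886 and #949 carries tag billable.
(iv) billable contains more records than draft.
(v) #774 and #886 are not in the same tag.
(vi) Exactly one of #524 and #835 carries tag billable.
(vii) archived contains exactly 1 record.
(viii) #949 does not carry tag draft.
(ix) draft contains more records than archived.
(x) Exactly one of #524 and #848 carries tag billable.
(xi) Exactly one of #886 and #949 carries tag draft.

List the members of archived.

archived = {#774}

From (viii): #949 ∉ draft.
(xi) (exactly one): #886 ∈ draft.
(iii) (exactly one): #949 ∈ billable.
(v): #774 ∉ draft.
Suppose #524 ∈ archived: no assignment then satisfies all the clues, so #524 ∉ archived.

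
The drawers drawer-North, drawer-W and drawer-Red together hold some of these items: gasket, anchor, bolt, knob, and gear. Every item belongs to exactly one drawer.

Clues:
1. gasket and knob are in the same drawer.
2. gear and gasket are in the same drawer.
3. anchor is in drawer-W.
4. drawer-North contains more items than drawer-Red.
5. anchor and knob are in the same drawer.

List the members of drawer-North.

drawer-North = {bolt}

From (3): anchor ∈ drawer-W.
(5): knob matches anchor: knob ∉ drawer-North.
(5): knob matches anchor: knob ∈ drawer-W.
(1): gasket matches knob: gasket ∉ drawer-North.
(1): gasket matches knob: gasket ∈ drawer-W.
(2): gear matches gasket: gear ∉ drawer-North.
(2): gear matches gasket: gear ∈ drawer-W.
Suppose bolt ∉ drawer-North: no assignment then satisfies all the clues, so bolt ∈ drawer-North.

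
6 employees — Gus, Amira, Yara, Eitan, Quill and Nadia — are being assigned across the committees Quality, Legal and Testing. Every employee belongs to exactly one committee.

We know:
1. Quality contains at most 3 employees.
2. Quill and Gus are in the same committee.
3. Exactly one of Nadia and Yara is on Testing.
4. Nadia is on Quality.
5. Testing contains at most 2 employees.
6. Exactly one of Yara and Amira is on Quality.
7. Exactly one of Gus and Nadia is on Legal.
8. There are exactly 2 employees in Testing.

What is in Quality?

Quality = {Amira, Nadia}

From (4): Nadia ∈ Quality.
(3) (exactly one): Yara ∈ Testing.
(6) (exactly one): Amira ∈ Quality.
(7) (exactly one): Gus ∈ Legal.
(2): Quill matches Gus: Quill ∉ Quality.
(2): Quill matches Gus: Quill ∈ Legal.
(8): only 2 candidates remain for Testing, so all are in.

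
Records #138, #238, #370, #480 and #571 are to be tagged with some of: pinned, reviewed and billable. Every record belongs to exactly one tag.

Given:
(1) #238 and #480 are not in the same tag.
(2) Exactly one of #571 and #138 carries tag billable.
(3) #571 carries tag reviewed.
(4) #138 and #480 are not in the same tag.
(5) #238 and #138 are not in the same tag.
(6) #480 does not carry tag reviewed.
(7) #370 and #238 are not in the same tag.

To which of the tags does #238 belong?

#238: reviewed

From (3): #571 ∈ reviewed.
From (6): #480 ∉ reviewed.
(2) (exactly one): #138 ∈ billable.
(4): #480 ∉ billable.
(5): #238 ∉ billable.
Only one tag left: #480 ∈ pinned.
(1): #238 ∉ pinned.
Only one tag left: #238 ∈ reviewed.
(7): #370 ∉ reviewed.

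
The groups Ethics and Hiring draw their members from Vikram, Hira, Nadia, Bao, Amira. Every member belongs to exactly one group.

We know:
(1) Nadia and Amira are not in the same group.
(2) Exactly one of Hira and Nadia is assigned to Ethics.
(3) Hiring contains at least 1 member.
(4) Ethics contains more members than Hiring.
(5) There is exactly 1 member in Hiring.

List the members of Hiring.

Hiring = {Nadia}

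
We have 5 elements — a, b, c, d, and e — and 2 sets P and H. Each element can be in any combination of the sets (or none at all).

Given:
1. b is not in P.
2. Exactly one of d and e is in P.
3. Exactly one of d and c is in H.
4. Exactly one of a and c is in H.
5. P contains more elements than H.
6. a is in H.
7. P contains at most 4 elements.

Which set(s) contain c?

c: P

From (1): b ∉ P.
From (6): a ∈ H.
(4) (exactly one): c ∉ H.
(3) (exactly one): d ∈ H.
Suppose c ∉ P: no assignment then satisfies all the clues, so c ∈ P.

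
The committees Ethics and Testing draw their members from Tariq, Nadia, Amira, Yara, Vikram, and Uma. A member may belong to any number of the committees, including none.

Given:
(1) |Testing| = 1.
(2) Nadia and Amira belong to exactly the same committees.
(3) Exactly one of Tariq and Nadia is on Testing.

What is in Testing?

Testing = {Tariq}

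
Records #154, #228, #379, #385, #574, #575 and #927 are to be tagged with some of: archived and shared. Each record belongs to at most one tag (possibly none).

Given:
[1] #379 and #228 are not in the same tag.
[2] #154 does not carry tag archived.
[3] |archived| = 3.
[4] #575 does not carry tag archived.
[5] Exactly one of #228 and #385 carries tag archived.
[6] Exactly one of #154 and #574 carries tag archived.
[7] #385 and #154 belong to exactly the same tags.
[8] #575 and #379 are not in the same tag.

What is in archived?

From (2): #154 ∉ archived.
From (4): #575 ∉ archived.
(6) (exactly one): #574 ∈ archived.
(7): #385 matches #154: #385 ∉ archived.
(5) (exactly one): #228 ∈ archived.
(1): #379 ∉ archived.
(3): only 3 candidates remain for archived, so all are in.

archived = {#228, #574, #927}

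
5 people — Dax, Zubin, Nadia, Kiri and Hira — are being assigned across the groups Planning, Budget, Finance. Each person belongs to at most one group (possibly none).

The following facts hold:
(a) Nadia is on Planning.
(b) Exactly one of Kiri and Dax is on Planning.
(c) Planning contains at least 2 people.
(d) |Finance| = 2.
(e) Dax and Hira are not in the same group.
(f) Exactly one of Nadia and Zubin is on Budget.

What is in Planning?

Planning = {Dax, Nadia}

From (a): Nadia ∈ Planning.
(f) (exactly one): Zubin ∈ Budget.
Suppose Dax ∉ Planning: no assignment then satisfies all the clues, so Dax ∈ Planning.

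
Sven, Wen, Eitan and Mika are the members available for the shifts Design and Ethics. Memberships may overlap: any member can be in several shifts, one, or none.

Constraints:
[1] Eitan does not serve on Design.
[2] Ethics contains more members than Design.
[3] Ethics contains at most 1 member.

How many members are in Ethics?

1

From (1): Eitan ∉ Design.
Suppose Sven ∈ Design: no assignment then satisfies all the clues, so Sven ∉ Design.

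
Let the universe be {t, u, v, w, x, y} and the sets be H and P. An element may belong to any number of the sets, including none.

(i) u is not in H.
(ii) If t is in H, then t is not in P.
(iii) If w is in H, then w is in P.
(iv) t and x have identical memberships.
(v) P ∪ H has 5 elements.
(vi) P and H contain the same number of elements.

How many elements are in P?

3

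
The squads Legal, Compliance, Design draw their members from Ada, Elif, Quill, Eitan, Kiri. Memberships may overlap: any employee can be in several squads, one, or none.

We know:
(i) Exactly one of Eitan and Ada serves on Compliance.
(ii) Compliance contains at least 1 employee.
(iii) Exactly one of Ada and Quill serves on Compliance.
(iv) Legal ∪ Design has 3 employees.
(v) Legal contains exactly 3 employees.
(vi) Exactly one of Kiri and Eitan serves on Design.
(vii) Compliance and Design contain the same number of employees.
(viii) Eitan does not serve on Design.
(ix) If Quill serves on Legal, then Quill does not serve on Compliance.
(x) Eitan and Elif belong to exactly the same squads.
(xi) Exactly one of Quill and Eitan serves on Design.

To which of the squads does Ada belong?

From (viii): Eitan ∉ Design.
(vi) (exactly one): Kiri ∈ Design.
(x): Elif matches Eitan: Elif ∉ Design.
(xi) (exactly one): Quill ∈ Design.
Suppose Ada ∉ Legal: no assignment then satisfies all the clues, so Ada ∈ Legal.

Ada: Compliance, Legal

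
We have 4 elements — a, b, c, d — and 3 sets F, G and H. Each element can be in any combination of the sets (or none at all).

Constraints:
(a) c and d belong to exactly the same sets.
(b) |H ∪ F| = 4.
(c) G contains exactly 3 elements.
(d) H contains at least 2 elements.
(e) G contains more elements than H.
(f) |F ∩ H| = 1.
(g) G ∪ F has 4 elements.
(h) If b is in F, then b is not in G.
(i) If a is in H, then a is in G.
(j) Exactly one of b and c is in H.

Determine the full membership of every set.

F = {b, c, d}; G = {a, c, d}; H = {a, b}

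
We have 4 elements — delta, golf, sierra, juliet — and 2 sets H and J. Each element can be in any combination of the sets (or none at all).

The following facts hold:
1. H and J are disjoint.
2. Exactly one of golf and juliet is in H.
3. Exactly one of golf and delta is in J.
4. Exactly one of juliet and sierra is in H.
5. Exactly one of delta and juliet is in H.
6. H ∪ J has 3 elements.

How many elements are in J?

2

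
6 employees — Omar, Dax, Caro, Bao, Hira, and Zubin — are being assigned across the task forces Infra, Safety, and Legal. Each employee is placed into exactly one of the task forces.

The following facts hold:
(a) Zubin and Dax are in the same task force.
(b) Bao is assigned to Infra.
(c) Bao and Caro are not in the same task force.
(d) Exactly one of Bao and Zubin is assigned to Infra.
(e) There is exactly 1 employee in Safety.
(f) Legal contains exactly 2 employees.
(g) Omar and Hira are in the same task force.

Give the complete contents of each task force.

Infra = {Bao, Hira, Omar}; Safety = {Caro}; Legal = {Dax, Zubin}

From (b): Bao ∈ Infra.
(c): Caro ∉ Infra.
(d) (exactly one): Zubin ∉ Infra.
(a): Dax matches Zubin: Dax ∉ Infra.
Suppose Omar ∉ Infra: no assignment then satisfies all the clues, so Omar ∈ Infra.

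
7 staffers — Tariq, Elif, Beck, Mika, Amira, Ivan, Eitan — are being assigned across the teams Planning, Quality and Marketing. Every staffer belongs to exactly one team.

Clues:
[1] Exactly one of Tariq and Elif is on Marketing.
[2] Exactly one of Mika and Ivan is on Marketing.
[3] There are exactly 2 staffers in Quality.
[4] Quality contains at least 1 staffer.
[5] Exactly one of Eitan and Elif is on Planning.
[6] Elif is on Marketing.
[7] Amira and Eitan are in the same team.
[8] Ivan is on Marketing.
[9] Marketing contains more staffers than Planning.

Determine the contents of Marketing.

From (6): Elif ∈ Marketing.
From (8): Ivan ∈ Marketing.
(1) (exactly one): Tariq ∉ Marketing.
(2) (exactly one): Mika ∉ Marketing.
(5) (exactly one): Eitan ∈ Planning.
(7): Amira matches Eitan: Amira ∈ Planning.
Suppose Beck ∉ Marketing: no assignment then satisfies all the clues, so Beck ∈ Marketing.

Marketing = {Beck, Elif, Ivan}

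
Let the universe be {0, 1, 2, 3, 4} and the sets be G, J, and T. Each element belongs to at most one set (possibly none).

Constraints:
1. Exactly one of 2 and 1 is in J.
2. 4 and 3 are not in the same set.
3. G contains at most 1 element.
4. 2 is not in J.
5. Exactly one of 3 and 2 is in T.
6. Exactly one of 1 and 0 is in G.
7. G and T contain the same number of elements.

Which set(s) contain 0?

From (4): 2 ∉ J.
(1) (exactly one): 1 ∈ J.
(6) (exactly one): 0 ∈ G.
(3): G already has 1, so the rest are out.

0: G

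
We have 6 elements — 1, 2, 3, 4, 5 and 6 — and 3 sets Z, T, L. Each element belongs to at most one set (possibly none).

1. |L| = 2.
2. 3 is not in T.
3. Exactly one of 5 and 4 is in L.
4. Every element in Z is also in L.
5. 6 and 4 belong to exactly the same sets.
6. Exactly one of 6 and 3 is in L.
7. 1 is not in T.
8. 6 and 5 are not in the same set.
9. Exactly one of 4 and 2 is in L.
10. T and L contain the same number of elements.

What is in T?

T = {2, 5}

From (2): 3 ∉ T.
From (7): 1 ∉ T.
Suppose 2 ∉ T: no assignment then satisfies all the clues, so 2 ∈ T.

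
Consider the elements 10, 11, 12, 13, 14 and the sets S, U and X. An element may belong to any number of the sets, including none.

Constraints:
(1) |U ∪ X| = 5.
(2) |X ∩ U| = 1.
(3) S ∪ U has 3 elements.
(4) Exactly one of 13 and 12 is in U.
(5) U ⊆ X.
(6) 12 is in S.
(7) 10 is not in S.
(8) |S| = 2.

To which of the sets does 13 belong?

13: U, X

From (6): 12 ∈ S.
From (7): 10 ∉ S.
Suppose 13 ∈ S: no assignment then satisfies all the clues, so 13 ∉ S.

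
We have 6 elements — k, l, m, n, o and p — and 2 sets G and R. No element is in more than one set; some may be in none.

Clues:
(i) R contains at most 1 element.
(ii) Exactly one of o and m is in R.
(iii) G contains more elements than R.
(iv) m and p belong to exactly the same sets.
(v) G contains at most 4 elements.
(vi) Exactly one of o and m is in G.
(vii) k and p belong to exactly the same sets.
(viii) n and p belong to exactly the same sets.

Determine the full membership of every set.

G = {k, m, n, p}; R = {o}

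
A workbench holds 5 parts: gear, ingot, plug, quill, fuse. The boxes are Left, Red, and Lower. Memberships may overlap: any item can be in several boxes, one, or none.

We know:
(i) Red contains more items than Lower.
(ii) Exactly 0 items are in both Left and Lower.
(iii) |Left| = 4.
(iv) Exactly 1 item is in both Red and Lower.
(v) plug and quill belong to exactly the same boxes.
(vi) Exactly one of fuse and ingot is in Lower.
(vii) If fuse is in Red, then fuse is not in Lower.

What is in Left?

Left = {fuse, gear, plug, quill}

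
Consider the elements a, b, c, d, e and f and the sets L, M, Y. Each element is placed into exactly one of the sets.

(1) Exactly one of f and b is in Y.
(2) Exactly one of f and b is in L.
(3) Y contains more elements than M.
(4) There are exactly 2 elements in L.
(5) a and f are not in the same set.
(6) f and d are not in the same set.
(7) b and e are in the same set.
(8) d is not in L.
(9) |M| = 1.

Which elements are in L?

L = {c, f}

From (8): d ∉ L.
Suppose a ∈ L: no assignment then satisfies all the clues, so a ∉ L.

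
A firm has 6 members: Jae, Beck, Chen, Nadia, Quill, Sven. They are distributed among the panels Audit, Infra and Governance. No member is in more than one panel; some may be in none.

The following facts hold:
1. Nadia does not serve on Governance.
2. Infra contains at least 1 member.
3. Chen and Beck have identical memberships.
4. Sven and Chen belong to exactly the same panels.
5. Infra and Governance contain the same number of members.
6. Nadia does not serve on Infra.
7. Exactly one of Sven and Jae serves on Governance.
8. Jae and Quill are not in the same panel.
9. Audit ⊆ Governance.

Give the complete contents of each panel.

Audit = {}; Infra = {Quill}; Governance = {Jae}

From (1): Nadia ∉ Governance.
From (6): Nadia ∉ Infra.
(9) contrapositive: Nadia ∉ Audit.
Suppose Jae ∈ Audit: no assignment then satisfies all the clues, so Jae ∉ Audit.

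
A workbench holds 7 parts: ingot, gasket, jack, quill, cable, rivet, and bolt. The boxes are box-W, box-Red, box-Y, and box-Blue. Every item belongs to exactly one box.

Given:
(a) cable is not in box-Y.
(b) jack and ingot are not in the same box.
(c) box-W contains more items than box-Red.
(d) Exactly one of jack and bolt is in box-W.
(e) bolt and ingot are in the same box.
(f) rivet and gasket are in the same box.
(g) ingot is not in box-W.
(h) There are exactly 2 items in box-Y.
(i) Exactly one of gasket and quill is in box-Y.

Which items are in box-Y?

box-Y = {gasket, rivet}

From (a): cable ∉ box-Y.
From (g): ingot ∉ box-W.
(e): bolt matches ingot: bolt ∉ box-W.
(d) (exactly one): jack ∈ box-W.
Suppose ingot ∈ box-Y: no assignment then satisfies all the clues, so ingot ∉ box-Y.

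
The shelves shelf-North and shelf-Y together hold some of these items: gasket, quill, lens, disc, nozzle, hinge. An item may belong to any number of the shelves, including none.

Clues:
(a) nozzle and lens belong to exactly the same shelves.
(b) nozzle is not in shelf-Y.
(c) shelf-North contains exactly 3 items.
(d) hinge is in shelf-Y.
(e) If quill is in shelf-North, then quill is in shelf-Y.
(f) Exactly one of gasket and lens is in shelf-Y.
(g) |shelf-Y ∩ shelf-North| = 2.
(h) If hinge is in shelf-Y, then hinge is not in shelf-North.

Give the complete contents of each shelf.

shelf-North = {disc, gasket, quill}; shelf-Y = {gasket, hinge, quill}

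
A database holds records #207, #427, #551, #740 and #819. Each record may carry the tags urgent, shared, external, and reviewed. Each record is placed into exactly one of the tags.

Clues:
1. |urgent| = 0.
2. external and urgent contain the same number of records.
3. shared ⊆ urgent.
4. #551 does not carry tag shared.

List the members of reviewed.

reviewed = {#207, #427, #551, #740, #819}

From (4): #551 ∉ shared.
(1): urgent already has 0, so the rest are out.
(3) contrapositive: #207 ∉ shared.
(3) contrapositive: #427 ∉ shared.
(3) contrapositive: #740 ∉ shared.
(3) contrapositive: #819 ∉ shared.
Suppose #207 ∉ reviewed: no assignment then satisfies all the clues, so #207 ∈ reviewed.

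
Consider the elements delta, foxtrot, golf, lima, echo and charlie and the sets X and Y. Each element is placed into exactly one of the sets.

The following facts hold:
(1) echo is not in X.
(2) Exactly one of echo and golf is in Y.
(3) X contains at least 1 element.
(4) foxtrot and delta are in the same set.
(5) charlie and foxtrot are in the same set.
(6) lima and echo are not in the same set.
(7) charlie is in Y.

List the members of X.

From (1): echo ∉ X.
From (7): charlie ∈ Y.
(5): foxtrot matches charlie: foxtrot ∉ X.
(5): foxtrot matches charlie: foxtrot ∈ Y.
Only one set left: echo ∈ Y.
(2) (exactly one): golf ∉ Y.
(4): delta matches foxtrot: delta ∉ X.
(4): delta matches foxtrot: delta ∈ Y.
(6): lima ∉ Y.
Only one set left: golf ∈ X.
Only one set left: lima ∈ X.

X = {golf, lima}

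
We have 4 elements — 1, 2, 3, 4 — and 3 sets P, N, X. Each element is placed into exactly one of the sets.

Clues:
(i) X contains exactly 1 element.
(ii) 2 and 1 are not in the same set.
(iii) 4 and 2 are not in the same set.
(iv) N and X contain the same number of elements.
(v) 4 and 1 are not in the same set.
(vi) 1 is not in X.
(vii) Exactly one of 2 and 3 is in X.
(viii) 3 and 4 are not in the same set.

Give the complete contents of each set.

P = {1, 3}; N = {4}; X = {2}

From (vi): 1 ∉ X.
Suppose 1 ∉ P: no assignment then satisfies all the clues, so 1 ∈ P.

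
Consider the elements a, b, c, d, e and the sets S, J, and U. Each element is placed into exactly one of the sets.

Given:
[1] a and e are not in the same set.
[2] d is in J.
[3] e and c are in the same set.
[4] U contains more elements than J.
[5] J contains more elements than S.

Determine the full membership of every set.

S = {}; J = {a, d}; U = {b, c, e}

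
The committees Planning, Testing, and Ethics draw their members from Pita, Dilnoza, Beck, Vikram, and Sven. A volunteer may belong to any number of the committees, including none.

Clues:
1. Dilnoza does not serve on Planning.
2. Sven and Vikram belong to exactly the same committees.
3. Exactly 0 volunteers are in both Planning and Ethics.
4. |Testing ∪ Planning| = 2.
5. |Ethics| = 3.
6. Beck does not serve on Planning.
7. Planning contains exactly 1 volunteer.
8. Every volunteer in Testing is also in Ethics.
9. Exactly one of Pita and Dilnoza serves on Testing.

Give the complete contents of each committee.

Planning = {Pita}; Testing = {Dilnoza}; Ethics = {Dilnoza, Sven, Vikram}

From (1): Dilnoza ∉ Planning.
From (6): Beck ∉ Planning.
Suppose Pita ∉ Planning: no assignment then satisfies all the clues, so Pita ∈ Planning.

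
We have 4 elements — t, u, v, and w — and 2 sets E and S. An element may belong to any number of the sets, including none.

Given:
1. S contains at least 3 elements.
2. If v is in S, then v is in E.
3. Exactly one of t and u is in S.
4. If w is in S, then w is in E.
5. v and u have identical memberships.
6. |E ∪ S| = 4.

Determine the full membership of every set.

E = {t, u, v, w}; S = {u, v, w}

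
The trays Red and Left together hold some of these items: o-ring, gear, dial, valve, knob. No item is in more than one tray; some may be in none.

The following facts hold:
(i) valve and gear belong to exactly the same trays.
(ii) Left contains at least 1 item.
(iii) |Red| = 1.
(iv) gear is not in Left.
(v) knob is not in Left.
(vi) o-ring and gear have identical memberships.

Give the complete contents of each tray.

Red = {knob}; Left = {dial}

From (iv): gear ∉ Left.
From (v): knob ∉ Left.
(i): valve matches gear: valve ∉ Left.
(vi): o-ring matches gear: o-ring ∉ Left.
(ii): only 1 candidates remain for Left, so all are in.
Suppose o-ring ∈ Red: no assignment then satisfies all the clues, so o-ring ∉ Red.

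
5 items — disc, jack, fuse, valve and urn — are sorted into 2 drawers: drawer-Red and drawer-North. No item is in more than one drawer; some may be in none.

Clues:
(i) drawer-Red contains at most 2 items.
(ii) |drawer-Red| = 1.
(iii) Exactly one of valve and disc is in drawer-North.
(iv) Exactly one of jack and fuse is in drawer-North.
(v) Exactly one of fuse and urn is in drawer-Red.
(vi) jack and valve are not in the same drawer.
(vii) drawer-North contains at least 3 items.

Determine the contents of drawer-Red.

drawer-Red = {fuse}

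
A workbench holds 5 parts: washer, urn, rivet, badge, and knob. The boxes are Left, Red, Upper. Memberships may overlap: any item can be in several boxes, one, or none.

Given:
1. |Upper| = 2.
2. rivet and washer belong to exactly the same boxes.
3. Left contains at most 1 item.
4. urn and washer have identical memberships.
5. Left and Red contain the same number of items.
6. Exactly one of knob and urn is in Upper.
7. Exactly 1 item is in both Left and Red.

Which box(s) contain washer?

washer: none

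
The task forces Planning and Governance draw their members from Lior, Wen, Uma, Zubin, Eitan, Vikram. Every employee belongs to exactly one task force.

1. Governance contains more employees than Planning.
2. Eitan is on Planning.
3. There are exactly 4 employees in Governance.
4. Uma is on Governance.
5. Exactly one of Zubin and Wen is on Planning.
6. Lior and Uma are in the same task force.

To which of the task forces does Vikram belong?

Vikram: Governance

From (2): Eitan ∈ Planning.
From (4): Uma ∈ Governance.
(6): Lior matches Uma: Lior ∉ Planning.
(6): Lior matches Uma: Lior ∈ Governance.
Suppose Vikram ∈ Planning: no assignment then satisfies all the clues, so Vikram ∉ Planning.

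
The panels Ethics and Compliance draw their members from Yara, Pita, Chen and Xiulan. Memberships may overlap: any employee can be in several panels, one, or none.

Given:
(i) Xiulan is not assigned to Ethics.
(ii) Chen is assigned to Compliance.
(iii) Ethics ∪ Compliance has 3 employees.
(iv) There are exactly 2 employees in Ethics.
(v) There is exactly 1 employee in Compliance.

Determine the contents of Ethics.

Ethics = {Pita, Yara}

From (i): Xiulan ∉ Ethics.
From (ii): Chen ∈ Compliance.
(v): Compliance already has 1, so the rest are out.
Suppose Yara ∉ Ethics: no assignment then satisfies all the clues, so Yara ∈ Ethics.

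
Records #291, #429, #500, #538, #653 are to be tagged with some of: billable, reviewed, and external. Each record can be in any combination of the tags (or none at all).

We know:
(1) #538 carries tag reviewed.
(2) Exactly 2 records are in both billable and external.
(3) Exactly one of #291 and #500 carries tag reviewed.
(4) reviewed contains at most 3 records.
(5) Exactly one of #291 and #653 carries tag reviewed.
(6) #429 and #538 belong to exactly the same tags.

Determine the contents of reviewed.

From (1): #538 ∈ reviewed.
(6): #429 matches #538: #429 ∈ reviewed.
Suppose #291 ∉ reviewed: no assignment then satisfies all the clues, so #291 ∈ reviewed.

reviewed = {#291, #429, #538}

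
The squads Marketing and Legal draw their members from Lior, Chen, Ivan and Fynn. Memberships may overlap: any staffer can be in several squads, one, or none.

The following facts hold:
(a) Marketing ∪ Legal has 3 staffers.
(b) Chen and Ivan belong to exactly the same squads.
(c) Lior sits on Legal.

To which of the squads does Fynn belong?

Fynn: none

From (c): Lior ∈ Legal.
Suppose Fynn ∈ Marketing: no assignment then satisfies all the clues, so Fynn ∉ Marketing.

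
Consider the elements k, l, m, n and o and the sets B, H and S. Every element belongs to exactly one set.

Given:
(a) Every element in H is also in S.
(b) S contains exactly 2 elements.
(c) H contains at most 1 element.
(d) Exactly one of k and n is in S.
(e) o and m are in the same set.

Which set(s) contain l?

l: S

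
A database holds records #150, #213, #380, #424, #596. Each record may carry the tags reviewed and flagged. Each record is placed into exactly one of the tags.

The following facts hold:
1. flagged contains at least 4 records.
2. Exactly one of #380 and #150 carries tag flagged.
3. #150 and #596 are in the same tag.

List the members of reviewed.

reviewed = {#380}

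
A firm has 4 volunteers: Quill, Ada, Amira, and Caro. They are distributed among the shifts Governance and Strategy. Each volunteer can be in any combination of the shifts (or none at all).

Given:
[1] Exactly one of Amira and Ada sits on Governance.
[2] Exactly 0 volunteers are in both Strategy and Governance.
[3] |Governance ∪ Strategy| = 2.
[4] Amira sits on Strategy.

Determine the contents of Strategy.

Strategy = {Amira}

From (4): Amira ∈ Strategy.
Suppose Quill ∈ Strategy: no assignment then satisfies all the clues, so Quill ∉ Strategy.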